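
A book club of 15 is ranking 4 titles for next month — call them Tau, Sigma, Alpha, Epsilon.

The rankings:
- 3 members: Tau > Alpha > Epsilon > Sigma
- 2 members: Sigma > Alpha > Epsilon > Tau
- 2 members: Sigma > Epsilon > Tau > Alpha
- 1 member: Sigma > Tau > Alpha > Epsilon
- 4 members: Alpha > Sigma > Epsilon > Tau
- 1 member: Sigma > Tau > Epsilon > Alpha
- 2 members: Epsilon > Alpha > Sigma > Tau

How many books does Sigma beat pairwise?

2

Sigma against each rival (15 members):
Sigma–Tau: Sigma 12–3.
Sigma vs Alpha: 2+2+1+1 = 6 for Sigma, 9 for Alpha — Alpha by 9–6.
Sigma vs Epsilon: Sigma is ranked higher on 2+2+1+4+1 = 10 ballots, Epsilon on 5. Sigma wins 10–5.
Sigma beats Tau, Epsilon; loses to Alpha — 2 pairwise wins.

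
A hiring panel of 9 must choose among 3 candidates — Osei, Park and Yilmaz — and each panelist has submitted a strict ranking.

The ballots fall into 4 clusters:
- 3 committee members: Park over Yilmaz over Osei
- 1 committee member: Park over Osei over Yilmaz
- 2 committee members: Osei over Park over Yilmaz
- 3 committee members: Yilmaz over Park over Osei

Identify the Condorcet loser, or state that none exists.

Pairwise majorities:
Osei vs Park: Osei is ranked higher on 2 ballots, Park on 7. Park wins 7–2.
Osei vs Yilmaz: Osei preferred on 1+2 = 3 ballots; Yilmaz wins 6–3.
Park vs Yilmaz: Park, 6–3.
Osei is beaten in every head-to-head and is the Condorcet loser.

Osei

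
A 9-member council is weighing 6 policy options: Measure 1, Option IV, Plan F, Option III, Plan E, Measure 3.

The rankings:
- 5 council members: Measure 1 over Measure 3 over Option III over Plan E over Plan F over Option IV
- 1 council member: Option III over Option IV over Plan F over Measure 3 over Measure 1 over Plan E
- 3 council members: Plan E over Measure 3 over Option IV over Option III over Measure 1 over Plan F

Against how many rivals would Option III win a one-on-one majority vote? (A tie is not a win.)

3

Option III against each rival (9 council members):
Option III vs Measure 1: 1+3 = 4 for Option III, 5 for Measure 1 — Measure 1 by 5–4.
Option III vs Option IV: Option III preferred on 5+1 = 6 ballots; Option III wins 6–3.
Option III vs Plan F: Option III, 9–0.
Option III vs Plan E: Option III preferred on 5+1 = 6 ballots; Option III wins 6–3.
Option III vs Measure 3: 1 to 8, Measure 3.
Option III beats Option IV, Plan F, Plan E; loses to Measure 1, Measure 3 — 3 pairwise wins.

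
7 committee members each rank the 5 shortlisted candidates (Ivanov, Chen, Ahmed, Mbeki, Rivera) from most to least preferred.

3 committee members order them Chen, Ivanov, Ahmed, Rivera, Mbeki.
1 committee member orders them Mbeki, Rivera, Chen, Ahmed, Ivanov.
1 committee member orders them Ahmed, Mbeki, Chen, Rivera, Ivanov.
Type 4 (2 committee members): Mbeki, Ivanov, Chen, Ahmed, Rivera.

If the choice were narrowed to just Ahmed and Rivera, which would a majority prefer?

Ballots ranking Ahmed above Rivera: 3 + 1 + 2 = 6.
Ballots ranking Rivera above Ahmed: 7 − 6 = 1.
Ahmed wins the head-to-head 6–1.

Ahmed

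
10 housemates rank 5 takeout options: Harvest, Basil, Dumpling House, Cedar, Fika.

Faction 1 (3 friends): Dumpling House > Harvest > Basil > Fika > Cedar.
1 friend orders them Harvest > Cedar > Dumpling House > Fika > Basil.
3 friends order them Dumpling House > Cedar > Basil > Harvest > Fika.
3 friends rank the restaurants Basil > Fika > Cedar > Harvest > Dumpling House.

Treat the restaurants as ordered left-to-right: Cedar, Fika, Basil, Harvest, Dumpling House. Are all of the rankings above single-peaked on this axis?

no

Axis positions: Cedar=1, Fika=2, Basil=3, Harvest=4, Dumpling House=5.
Faction 1 (peak Dumpling House at position 5): ranking walks positions 5-4-3-2-1, expanding outward from the peak — single-peaked.
Faction 2: ranking walks positions 4-1-5-2-3; Cedar is ranked above Basil even though Basil lies between Cedar and the peak Harvest on the axis — preferences dip and rise again. Not single-peaked.
Faction 3: ranking walks positions 5-1-3-4-2; Cedar is ranked above Harvest even though Harvest lies between Cedar and the peak Dumpling House on the axis — preferences dip and rise again. Not single-peaked.
Faction 4 (peak Basil at position 3): ranking walks positions 3-2-1-4-5, expanding outward from the peak — single-peaked.
Faction 2 violates single-peakedness, so the profile is not single-peaked on this axis.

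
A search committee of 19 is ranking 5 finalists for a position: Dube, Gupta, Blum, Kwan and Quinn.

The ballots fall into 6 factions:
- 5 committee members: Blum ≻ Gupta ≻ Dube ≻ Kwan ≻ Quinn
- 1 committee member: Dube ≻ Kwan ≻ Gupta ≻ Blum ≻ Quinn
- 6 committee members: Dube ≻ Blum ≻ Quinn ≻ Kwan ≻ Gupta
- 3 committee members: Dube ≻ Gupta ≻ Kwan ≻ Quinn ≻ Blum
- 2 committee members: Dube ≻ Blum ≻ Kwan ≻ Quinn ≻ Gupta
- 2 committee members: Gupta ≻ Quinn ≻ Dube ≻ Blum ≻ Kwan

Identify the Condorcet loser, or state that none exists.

Quinn

Pairwise majorities:
Dube–Gupta: Dube 12–7.
Dube vs Blum: 1+6+3+2+2 = 14 for Dube, 5 for Blum — Dube by 14–5.
Dube–Kwan: Dube 19–0.
Dube vs Quinn: Dube, 17–2.
Gupta vs Blum: 1+3+2 = 6 for Gupta, 13 for Blum — Blum by 13–6.
Gupta vs Kwan: 10 to 9, Gupta.
Gupta vs Quinn: 11 to 8, Gupta.
Blum–Kwan: Blum 15–4.
Blum–Quinn: Blum 14–5.
Kwan vs Quinn: Kwan wins 11–8.
Only Quinn has no wins; Quinn is the Condorcet loser.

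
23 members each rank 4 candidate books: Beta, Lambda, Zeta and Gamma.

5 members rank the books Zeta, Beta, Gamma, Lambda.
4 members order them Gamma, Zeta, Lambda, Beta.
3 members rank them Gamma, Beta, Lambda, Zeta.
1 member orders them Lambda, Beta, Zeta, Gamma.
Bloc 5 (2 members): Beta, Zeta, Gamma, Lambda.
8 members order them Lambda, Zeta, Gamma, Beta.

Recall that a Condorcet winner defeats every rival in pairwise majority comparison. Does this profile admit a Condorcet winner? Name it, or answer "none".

Check each pair by majority over 23 ballots:
Beta vs Lambda: 5+3+2 = 10 for Beta, 13 for Lambda — Lambda by 13–10.
Beta vs Zeta: Beta is ranked higher on 3+1+2 = 6 ballots, Zeta on 17. Zeta wins 17–6.
Beta vs Gamma: 5+1+2 = 8 for Beta, 15 for Gamma — Gamma by 15–8.
Lambda vs Zeta: 3+1+8 = 12 for Lambda, 11 for Zeta — Lambda by 12–11.
Lambda vs Gamma: Lambda preferred on 1+8 = 9 ballots; Gamma wins 14–9.
Zeta vs Gamma: Zeta preferred on 5+1+2+8 = 16 ballots; Zeta wins 16–7.
Every book loses at least once (Beta loses to Lambda; Lambda loses to Gamma; Zeta loses to Lambda; Gamma loses to Zeta). The majority relation contains the cycle Lambda > Zeta > Gamma > Lambda, so there is no Condorcet winner.

none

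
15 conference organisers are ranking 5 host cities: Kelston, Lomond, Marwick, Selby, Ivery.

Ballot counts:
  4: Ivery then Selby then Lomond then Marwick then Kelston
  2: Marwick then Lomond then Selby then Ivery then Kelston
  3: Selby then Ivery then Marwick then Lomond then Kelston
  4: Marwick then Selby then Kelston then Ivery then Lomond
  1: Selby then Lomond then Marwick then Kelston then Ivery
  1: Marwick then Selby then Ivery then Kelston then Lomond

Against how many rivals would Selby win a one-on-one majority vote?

Selby against each rival (15 organisers):
Selby vs Kelston: Selby, 15–0.
Selby–Lomond: Selby 13–2.
Selby vs Marwick: Selby, 8–7.
Selby vs Ivery: 2+3+4+1+1 = 11 for Selby, 4 for Ivery — Selby by 11–4.
Selby beats Kelston, Lomond, Marwick, Ivery — 4 pairwise wins.

4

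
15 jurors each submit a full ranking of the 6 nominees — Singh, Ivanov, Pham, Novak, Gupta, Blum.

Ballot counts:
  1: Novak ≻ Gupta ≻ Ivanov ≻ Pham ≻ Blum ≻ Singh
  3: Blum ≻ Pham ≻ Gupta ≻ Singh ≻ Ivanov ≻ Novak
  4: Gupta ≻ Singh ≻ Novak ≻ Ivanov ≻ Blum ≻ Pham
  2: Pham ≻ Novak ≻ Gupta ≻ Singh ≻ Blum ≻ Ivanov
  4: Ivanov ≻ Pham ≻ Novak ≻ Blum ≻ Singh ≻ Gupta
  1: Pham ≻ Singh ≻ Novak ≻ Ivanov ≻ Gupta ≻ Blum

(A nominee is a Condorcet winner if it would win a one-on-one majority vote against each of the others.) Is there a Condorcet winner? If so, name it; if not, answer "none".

none

Head-to-head results (15 jurors):
Singh vs Ivanov: Singh, 10–5.
Singh vs Pham: 4 to 11, Pham.
Singh vs Novak: 3+4+1 = 8 for Singh, 7 for Novak — Singh by 8–7.
Singh–Gupta: Gupta 10–5.
Singh vs Blum: Blum, 8–7.
Ivanov vs Pham: Ivanov is ranked higher on 1+4+4 = 9 ballots, Pham on 6. Ivanov wins 9–6.
Ivanov vs Novak: Novak wins 8–7.
Ivanov vs Gupta: Ivanov preferred on 4+1 = 5 ballots; Gupta wins 10–5.
Ivanov–Blum: Ivanov 10–5.
Pham vs Novak: Pham wins 10–5.
Pham vs Gupta: Pham wins 10–5.
Pham vs Blum: Pham is ranked higher on 1+2+4+1 = 8 ballots, Blum on 7. Pham wins 8–7.
Novak vs Gupta: 8 to 7, Novak.
Novak vs Blum: 12 to 3, Novak.
Gupta–Blum: Gupta 8–7.
Each nominee drops at least one matchup (Singh loses to Pham; Ivanov loses to Singh; Pham loses to Ivanov; Novak loses to Singh; Gupta loses to Pham; Blum loses to Ivanov); the cycle Singh beats Ivanov beats Pham beats Singh rules out a Condorcet winner.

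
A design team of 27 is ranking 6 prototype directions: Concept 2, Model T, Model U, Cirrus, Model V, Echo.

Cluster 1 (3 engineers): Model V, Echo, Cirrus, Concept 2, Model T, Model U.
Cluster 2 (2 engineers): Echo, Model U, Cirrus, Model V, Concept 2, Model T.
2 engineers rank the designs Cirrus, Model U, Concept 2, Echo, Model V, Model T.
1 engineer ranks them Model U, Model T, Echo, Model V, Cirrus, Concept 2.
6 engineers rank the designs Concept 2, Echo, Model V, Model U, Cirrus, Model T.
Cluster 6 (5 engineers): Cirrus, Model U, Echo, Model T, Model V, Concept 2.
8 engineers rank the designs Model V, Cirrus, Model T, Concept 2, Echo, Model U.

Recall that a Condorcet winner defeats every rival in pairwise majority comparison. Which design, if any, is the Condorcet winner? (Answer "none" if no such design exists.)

Head-to-head results (27 engineers):
Concept 2 vs Model T: Model T wins 14–13.
Concept 2 vs Model U: Concept 2 wins 17–10.
Concept 2 vs Cirrus: Cirrus, 21–6.
Concept 2–Model V: Model V 19–8.
Concept 2–Echo: Concept 2 16–11.
Model T–Model U: Model U 16–11.
Model T–Cirrus: Cirrus 26–1.
Model T vs Model V: Model V wins 21–6.
Model T–Echo: Echo 18–9.
Model U vs Cirrus: Cirrus, 18–9.
Model U vs Model V: Model V, 17–10.
Model U vs Echo: Echo wins 19–8.
Cirrus–Model V: Model V 18–9.
Cirrus–Echo: Cirrus 15–12.
Model V–Echo: Echo 16–11.
Each design drops at least one matchup (Concept 2 loses to Model T; Model T loses to Model U; Model U loses to Concept 2; Cirrus loses to Model V; Model V loses to Echo; Echo loses to Concept 2); the cycle Concept 2 > Model U > Model T > Concept 2 rules out a Condorcet winner.

none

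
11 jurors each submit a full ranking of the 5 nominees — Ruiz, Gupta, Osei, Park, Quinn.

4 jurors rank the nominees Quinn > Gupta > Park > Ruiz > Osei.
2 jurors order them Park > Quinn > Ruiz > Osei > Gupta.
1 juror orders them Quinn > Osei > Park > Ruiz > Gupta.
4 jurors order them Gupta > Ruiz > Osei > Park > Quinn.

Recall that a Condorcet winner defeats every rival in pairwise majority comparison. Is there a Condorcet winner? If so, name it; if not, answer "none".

none

Pairwise majorities:
Ruiz vs Gupta: Gupta, 8–3.
Ruiz vs Osei: Ruiz wins 10–1.
Ruiz vs Park: Park, 7–4.
Ruiz vs Quinn: Quinn, 7–4.
Gupta vs Osei: Gupta, 8–3.
Gupta vs Park: Gupta, 8–3.
Gupta vs Quinn: Quinn, 7–4.
Osei vs Park: Park wins 6–5.
Osei vs Quinn: Quinn wins 7–4.
Park vs Quinn: Park wins 6–5.
Every nominee loses at least once (Ruiz loses to Gupta; Gupta loses to Quinn; Osei loses to Ruiz; Park loses to Gupta; Quinn loses to Park). The majority relation contains the cycle Gupta → Park → Quinn → Gupta, so there is no Condorcet winner.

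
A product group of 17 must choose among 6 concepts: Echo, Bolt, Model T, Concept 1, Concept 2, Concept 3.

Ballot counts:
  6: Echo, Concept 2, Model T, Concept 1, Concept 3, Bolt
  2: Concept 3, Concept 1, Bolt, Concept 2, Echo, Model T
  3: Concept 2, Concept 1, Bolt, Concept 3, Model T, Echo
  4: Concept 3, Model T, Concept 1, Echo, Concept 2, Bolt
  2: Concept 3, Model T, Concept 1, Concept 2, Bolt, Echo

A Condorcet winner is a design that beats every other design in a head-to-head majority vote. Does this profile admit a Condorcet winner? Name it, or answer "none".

Head-to-head results (17 engineers):
Echo–Bolt: Echo 10–7.
Echo vs Model T: Model T wins 9–8.
Echo vs Concept 1: Concept 1 wins 11–6.
Echo vs Concept 2: Echo, 10–7.
Echo–Concept 3: Concept 3 11–6.
Bolt vs Model T: Model T wins 12–5.
Bolt vs Concept 1: Concept 1 wins 17–0.
Bolt vs Concept 2: Concept 2 wins 15–2.
Bolt–Concept 3: Concept 3 14–3.
Model T–Concept 1: Model T 12–5.
Model T vs Concept 2: Concept 2, 11–6.
Model T vs Concept 3: Concept 3 wins 11–6.
Concept 1 vs Concept 2: Concept 2 wins 9–8.
Concept 1–Concept 3: Concept 1 9–8.
Concept 2 vs Concept 3: Concept 2, 9–8.
Each design drops at least one matchup (Echo loses to Model T; Bolt loses to Echo; Model T loses to Concept 2; Concept 1 loses to Model T; Concept 2 loses to Echo; Concept 3 loses to Concept 1); the cycle Echo beats Concept 2 beats Model T beats Echo rules out a Condorcet winner.

none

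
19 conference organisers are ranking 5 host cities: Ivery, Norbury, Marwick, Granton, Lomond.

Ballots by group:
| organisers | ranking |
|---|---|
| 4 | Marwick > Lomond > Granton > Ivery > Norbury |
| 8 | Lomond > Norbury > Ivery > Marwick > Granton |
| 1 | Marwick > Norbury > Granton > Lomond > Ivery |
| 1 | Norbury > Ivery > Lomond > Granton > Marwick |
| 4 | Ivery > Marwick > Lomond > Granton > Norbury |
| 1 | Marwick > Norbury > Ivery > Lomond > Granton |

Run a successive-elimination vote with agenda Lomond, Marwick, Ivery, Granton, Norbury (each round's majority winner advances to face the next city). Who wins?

Norbury

Round 1: Lomond vs Marwick — 9–10, Marwick advances.
Round 2: Marwick vs Ivery — 6–13, Ivery advances.
Round 3: Ivery vs Granton — 14–5, Ivery advances.
Round 4: Ivery vs Norbury — 8–11, Norbury advances.
The agenda winner is Norbury.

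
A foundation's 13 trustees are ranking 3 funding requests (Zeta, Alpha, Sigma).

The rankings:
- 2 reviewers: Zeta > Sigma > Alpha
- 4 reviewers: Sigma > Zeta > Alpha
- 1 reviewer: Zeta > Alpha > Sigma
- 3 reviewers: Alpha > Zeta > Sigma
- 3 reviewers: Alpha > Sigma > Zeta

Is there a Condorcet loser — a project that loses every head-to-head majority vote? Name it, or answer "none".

Pairwise majorities:
Zeta vs Alpha: 2+4+1 = 7 for Zeta, 6 for Alpha — Zeta by 7–6.
Zeta vs Sigma: Sigma wins 7–6.
Alpha–Sigma: Alpha 7–6.
No project is winless: Zeta beats Alpha; Alpha beats Sigma; Sigma beats Zeta. There is no Condorcet loser.

none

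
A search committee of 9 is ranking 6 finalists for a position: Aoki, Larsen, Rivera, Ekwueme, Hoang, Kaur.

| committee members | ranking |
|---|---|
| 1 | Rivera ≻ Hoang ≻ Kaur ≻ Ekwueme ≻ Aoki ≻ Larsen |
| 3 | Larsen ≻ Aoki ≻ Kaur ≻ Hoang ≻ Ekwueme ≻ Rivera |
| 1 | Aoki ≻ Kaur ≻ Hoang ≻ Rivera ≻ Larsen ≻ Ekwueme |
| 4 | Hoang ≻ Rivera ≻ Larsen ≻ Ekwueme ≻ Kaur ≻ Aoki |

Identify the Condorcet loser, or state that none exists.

Head-to-head results (9 committee members):
Aoki–Larsen: Larsen 7–2.
Aoki vs Rivera: Rivera wins 5–4.
Aoki vs Ekwueme: Aoki preferred on 3+1 = 4 ballots; Ekwueme wins 5–4.
Aoki vs Hoang: Hoang wins 5–4.
Aoki vs Kaur: Kaur, 5–4.
Larsen vs Rivera: Larsen preferred on 3 ballots; Rivera wins 6–3.
Larsen vs Ekwueme: Larsen wins 8–1.
Larsen vs Hoang: Hoang, 6–3.
Larsen vs Kaur: Larsen wins 7–2.
Rivera vs Ekwueme: 1+1+4 = 6 for Rivera, 3 for Ekwueme — Rivera by 6–3.
Rivera–Hoang: Hoang 8–1.
Rivera–Kaur: Rivera 5–4.
Ekwueme vs Hoang: Hoang, 9–0.
Ekwueme–Kaur: Kaur 5–4.
Hoang vs Kaur: 5 to 4, Hoang.
Only Aoki has no wins; Aoki is the Condorcet loser.

Aoki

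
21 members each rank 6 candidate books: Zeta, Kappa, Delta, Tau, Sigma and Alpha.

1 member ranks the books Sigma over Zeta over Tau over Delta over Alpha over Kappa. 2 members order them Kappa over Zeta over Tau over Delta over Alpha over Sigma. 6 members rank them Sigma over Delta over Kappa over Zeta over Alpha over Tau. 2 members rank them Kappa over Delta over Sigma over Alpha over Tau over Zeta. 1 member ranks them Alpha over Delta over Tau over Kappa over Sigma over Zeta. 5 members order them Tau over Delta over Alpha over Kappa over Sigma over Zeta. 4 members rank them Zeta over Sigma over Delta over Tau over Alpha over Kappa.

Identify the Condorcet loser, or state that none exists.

none

Pairwise majorities:
Zeta vs Kappa: Zeta preferred on 1+4 = 5 ballots; Kappa wins 16–5.
Zeta–Delta: Delta 14–7.
Zeta vs Tau: Zeta wins 13–8.
Zeta vs Sigma: Sigma wins 15–6.
Zeta vs Alpha: Zeta preferred on 1+2+6+4 = 13 ballots; Zeta wins 13–8.
Kappa vs Delta: Delta, 17–4.
Kappa vs Tau: 10 to 11, Tau.
Kappa vs Sigma: Kappa preferred on 2+2+1+5 = 10 ballots; Sigma wins 11–10.
Kappa vs Alpha: 2+6+2 = 10 for Kappa, 11 for Alpha — Alpha by 11–10.
Delta vs Tau: Delta wins 13–8.
Delta vs Sigma: Sigma wins 11–10.
Delta vs Alpha: Delta wins 20–1.
Tau vs Sigma: Sigma wins 13–8.
Tau vs Alpha: Tau wins 12–9.
Sigma vs Alpha: Sigma, 13–8.
Every book wins at least one matchup (Zeta beats Tau; Kappa beats Zeta; Delta beats Zeta; Tau beats Kappa; Sigma beats Zeta; Alpha beats Kappa), so there is no Condorcet loser.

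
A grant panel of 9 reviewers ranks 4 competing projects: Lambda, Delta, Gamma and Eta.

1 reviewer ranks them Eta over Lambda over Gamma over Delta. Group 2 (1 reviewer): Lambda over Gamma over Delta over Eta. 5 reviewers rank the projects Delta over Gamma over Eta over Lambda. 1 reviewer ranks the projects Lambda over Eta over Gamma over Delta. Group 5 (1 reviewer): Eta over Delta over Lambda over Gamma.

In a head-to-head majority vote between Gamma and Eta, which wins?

Ballots ranking Gamma above Eta: 1 + 5 = 6.
Ballots ranking Eta above Gamma: 9 − 6 = 3.
Gamma wins the head-to-head 6–3.

Gamma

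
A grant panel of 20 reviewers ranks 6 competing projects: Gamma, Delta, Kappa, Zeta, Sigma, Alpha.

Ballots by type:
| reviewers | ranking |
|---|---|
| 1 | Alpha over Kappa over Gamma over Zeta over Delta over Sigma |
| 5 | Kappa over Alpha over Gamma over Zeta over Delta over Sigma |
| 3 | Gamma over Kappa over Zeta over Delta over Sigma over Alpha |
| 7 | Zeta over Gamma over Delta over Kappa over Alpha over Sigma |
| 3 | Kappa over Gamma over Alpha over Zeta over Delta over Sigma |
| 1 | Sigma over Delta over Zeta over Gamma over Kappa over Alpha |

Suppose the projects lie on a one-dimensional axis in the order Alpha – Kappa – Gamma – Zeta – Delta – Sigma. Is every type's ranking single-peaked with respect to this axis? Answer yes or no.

yes

Axis positions: Alpha=1, Kappa=2, Gamma=3, Zeta=4, Delta=5, Sigma=6.
Type 1 (peak Alpha at position 1): ranking walks positions 1-2-3-4-5-6, expanding outward from the peak — single-peaked.
Type 2 (peak Kappa at position 2): ranking walks positions 2-1-3-4-5-6, expanding outward from the peak — single-peaked.
Type 3 (peak Gamma at position 3): ranking walks positions 3-2-4-5-6-1, expanding outward from the peak — single-peaked.
Type 4 (peak Zeta at position 4): ranking walks positions 4-3-5-2-1-6, expanding outward from the peak — single-peaked.
Type 5 (peak Kappa at position 2): ranking walks positions 2-3-1-4-5-6, expanding outward from the peak — single-peaked.
Type 6 (peak Sigma at position 6): ranking walks positions 6-5-4-3-2-1, expanding outward from the peak — single-peaked.
Every ranking is single-peaked on this axis.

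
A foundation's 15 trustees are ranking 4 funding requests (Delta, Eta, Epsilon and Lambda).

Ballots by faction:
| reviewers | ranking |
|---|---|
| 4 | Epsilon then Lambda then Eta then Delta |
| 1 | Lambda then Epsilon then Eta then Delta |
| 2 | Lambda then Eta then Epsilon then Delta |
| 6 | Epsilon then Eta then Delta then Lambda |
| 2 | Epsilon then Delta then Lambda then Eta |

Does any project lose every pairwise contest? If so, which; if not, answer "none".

none

Pairwise majorities:
Delta vs Eta: Delta preferred on 2 ballots; Eta wins 13–2.
Delta–Epsilon: Epsilon 15–0.
Delta vs Lambda: 8 to 7, Delta.
Eta–Epsilon: Epsilon 13–2.
Eta vs Lambda: Eta preferred on 6 ballots; Lambda wins 9–6.
Epsilon vs Lambda: 12 to 3, Epsilon.
Every project wins at least one matchup (Delta beats Lambda; Eta beats Delta; Epsilon beats Delta; Lambda beats Eta), so there is no Condorcet loser.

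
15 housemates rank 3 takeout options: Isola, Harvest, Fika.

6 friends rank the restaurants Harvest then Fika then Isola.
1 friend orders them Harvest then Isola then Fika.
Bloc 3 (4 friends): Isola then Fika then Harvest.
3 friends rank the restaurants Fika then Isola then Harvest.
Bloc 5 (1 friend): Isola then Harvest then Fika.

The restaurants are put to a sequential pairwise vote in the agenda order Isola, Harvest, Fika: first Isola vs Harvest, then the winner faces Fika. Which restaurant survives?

Fika

Round 1: Isola vs Harvest — 8–7, Isola advances.
Round 2: Isola vs Fika — 6–9, Fika advances.
The agenda winner is Fika.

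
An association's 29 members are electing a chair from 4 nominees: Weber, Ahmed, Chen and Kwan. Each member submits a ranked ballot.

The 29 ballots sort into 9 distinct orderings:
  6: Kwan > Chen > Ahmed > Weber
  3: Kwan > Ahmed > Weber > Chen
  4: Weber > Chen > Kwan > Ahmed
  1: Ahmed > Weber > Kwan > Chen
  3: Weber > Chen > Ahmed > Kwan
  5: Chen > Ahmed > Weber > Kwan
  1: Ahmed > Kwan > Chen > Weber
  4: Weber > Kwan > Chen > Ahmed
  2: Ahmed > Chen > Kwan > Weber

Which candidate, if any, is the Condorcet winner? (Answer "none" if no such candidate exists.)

none

Head-to-head results (29 voters):
Weber vs Ahmed: Ahmed, 18–11.
Weber–Chen: Weber 15–14.
Weber–Kwan: Weber 17–12.
Ahmed vs Chen: Chen, 22–7.
Ahmed vs Kwan: Kwan wins 17–12.
Chen vs Kwan: Kwan, 15–14.
No candidate is unbeaten: Weber loses to Ahmed; Ahmed loses to Chen; Chen loses to Weber; Kwan loses to Weber. In particular Weber → Chen → Ahmed → Weber is a majority cycle — no Condorcet winner exists.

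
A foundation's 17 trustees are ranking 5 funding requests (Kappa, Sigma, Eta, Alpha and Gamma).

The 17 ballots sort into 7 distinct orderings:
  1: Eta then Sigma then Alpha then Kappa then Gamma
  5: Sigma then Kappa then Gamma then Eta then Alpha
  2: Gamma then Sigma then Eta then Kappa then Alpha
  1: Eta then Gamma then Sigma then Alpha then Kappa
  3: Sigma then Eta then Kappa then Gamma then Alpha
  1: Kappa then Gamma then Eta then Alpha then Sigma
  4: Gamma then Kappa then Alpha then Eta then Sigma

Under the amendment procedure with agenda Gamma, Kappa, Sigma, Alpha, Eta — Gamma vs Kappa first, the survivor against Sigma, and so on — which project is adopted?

Sigma

Round 1: Gamma vs Kappa — 7–10, Kappa advances.
Round 2: Kappa vs Sigma — 5–12, Sigma advances.
Round 3: Sigma vs Alpha — 12–5, Sigma advances.
Round 4: Sigma vs Eta — 10–7, Sigma advances.
The agenda winner is Sigma.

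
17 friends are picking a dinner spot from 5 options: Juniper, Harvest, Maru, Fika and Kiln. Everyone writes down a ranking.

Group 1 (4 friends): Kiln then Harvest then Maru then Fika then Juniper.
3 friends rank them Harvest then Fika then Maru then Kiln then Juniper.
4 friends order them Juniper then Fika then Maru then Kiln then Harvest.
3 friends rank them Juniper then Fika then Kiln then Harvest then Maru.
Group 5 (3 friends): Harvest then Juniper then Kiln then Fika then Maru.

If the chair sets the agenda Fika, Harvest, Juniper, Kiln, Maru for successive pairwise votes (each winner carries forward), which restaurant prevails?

Round 1: Fika vs Harvest — 7–10, Harvest advances.
Round 2: Harvest vs Juniper — 10–7, Harvest advances.
Round 3: Harvest vs Kiln — 6–11, Kiln advances.
Round 4: Kiln vs Maru — 10–7, Kiln advances.
Kiln survives the agenda.

Kiln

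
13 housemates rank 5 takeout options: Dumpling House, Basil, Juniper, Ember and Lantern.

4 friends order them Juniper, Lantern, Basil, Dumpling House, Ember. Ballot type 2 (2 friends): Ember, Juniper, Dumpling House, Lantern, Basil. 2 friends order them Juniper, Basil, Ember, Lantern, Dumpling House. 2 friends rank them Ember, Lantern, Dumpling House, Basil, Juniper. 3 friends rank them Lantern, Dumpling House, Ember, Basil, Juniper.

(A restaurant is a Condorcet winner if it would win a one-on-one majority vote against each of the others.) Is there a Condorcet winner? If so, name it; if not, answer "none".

none

Head-to-head results (13 friends):
Dumpling House vs Basil: Dumpling House preferred on 2+2+3 = 7 ballots; Dumpling House wins 7–6.
Dumpling House vs Juniper: 2+3 = 5 for Dumpling House, 8 for Juniper — Juniper by 8–5.
Dumpling House vs Ember: 7 to 6, Dumpling House.
Dumpling House vs Lantern: 2 to 11, Lantern.
Basil vs Juniper: Basil is ranked higher on 2+3 = 5 ballots, Juniper on 8. Juniper wins 8–5.
Basil vs Ember: Basil preferred on 4+2 = 6 ballots; Ember wins 7–6.
Basil vs Lantern: Basil preferred on 2 ballots; Lantern wins 11–2.
Juniper vs Ember: Juniper is ranked higher on 4+2 = 6 ballots, Ember on 7. Ember wins 7–6.
Juniper vs Lantern: Juniper preferred on 4+2+2 = 8 ballots; Juniper wins 8–5.
Ember vs Lantern: 2+2+2 = 6 for Ember, 7 for Lantern — Lantern by 7–6.
No restaurant is unbeaten: Dumpling House loses to Juniper; Basil loses to Dumpling House; Juniper loses to Ember; Ember loses to Dumpling House; Lantern loses to Juniper. In particular Dumpling House beats Ember beats Juniper beats Dumpling House is a majority cycle — no Condorcet winner exists.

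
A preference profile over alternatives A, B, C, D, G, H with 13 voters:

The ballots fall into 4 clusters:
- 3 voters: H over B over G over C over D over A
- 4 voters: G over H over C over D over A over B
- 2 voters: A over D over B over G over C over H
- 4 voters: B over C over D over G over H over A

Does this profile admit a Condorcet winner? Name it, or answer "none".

Head-to-head results (13 voters):
A vs B: B wins 7–6.
A vs C: C wins 11–2.
A–D: D 11–2.
A vs G: G, 11–2.
A–H: H 11–2.
B vs C: B, 9–4.
B vs D: B wins 7–6.
B vs G: B wins 9–4.
B vs H: H, 7–6.
C vs D: C, 11–2.
C–G: G 9–4.
C vs H: H, 7–6.
D vs G: G, 7–6.
D–H: H 7–6.
G vs H: G wins 10–3.
No alternative is unbeaten: A loses to B; B loses to H; C loses to B; D loses to B; G loses to B; H loses to G. In particular B > G > H > B is a majority cycle — no Condorcet winner exists.

none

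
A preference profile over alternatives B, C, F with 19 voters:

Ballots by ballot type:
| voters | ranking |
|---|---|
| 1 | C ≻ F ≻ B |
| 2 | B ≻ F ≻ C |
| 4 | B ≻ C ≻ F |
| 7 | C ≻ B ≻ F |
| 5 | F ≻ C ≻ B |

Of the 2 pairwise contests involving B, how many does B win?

B against each rival (19 voters):
B vs C: 6 to 13, C.
B vs F: B is ranked higher on 2+4+7 = 13 ballots, F on 6. B wins 13–6.
B beats F; loses to C — 1 pairwise win.

1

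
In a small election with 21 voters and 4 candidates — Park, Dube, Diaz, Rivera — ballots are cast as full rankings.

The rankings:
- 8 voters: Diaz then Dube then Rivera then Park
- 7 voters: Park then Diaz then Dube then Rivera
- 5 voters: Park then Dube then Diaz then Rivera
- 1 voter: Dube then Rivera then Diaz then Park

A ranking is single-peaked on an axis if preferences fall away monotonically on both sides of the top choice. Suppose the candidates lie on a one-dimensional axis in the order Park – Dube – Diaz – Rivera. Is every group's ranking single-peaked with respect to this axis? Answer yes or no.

no

Axis positions: Park=1, Dube=2, Diaz=3, Rivera=4.
Group 1 (peak Diaz at position 3): ranking walks positions 3-2-4-1, expanding outward from the peak — single-peaked.
Group 2: ranking walks positions 1-3-2-4; Diaz is ranked above Dube even though Dube lies between Diaz and the peak Park on the axis — preferences dip and rise again. Not single-peaked.
Group 3 (peak Park at position 1): ranking walks positions 1-2-3-4, expanding outward from the peak — single-peaked.
Group 4: ranking walks positions 2-4-3-1; Rivera is ranked above Diaz even though Diaz lies between Rivera and the peak Dube on the axis — preferences dip and rise again. Not single-peaked.
Group 2 violates single-peakedness, so the profile is not single-peaked on this axis.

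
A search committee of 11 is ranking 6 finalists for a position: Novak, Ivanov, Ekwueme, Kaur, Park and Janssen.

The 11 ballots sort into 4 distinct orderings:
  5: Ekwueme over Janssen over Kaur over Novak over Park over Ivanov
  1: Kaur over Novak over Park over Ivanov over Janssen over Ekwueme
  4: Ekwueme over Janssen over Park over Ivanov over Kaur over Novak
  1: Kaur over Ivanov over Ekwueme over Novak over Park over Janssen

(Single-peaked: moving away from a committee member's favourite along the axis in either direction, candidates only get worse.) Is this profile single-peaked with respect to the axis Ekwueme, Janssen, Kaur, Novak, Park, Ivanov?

no

Axis positions: Ekwueme=1, Janssen=2, Kaur=3, Novak=4, Park=5, Ivanov=6.
Bloc 1 (peak Ekwueme at position 1): ranking walks positions 1-2-3-4-5-6, expanding outward from the peak — single-peaked.
Bloc 2 (peak Kaur at position 3): ranking walks positions 3-4-5-6-2-1, expanding outward from the peak — single-peaked.
Bloc 3: ranking walks positions 1-2-5-6-3-4; Park is ranked above Kaur even though Kaur lies between Park and the peak Ekwueme on the axis — preferences dip and rise again. Not single-peaked.
Bloc 4: ranking walks positions 3-6-1-4-5-2; Ivanov is ranked above Novak even though Novak lies between Ivanov and the peak Kaur on the axis — preferences dip and rise again. Not single-peaked.
Bloc 3 violates single-peakedness, so the profile is not single-peaked on this axis.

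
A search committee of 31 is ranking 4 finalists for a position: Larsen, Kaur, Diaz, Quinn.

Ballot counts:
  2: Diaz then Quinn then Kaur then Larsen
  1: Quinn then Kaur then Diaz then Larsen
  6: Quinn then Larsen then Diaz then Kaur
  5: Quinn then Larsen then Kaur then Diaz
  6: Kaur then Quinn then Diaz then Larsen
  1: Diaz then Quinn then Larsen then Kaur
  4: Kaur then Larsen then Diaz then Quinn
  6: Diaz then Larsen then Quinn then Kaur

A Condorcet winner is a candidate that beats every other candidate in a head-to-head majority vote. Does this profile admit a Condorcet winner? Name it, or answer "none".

Quinn

Check each pair by majority over 31 ballots:
Larsen vs Kaur: Larsen is ranked higher on 6+5+1+6 = 18 ballots, Kaur on 13. Larsen wins 18–13.
Larsen vs Diaz: 6+5+4 = 15 for Larsen, 16 for Diaz — Diaz by 16–15.
Larsen vs Quinn: Larsen is ranked higher on 4+6 = 10 ballots, Quinn on 21. Quinn wins 21–10.
Kaur vs Diaz: Kaur is ranked higher on 1+5+6+4 = 16 ballots, Diaz on 15. Kaur wins 16–15.
Kaur vs Quinn: 10 to 21, Quinn.
Diaz vs Quinn: Diaz is ranked higher on 2+1+4+6 = 13 ballots, Quinn on 18. Quinn wins 18–13.
Only Quinn has no losses; Quinn is the Condorcet winner.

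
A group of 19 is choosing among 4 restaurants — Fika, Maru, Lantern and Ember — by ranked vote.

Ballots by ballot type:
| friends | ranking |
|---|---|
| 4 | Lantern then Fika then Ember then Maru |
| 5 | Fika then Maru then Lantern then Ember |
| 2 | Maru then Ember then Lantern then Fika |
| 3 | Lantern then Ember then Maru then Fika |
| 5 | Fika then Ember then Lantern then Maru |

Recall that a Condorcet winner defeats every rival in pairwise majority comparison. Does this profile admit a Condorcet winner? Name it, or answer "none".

Head-to-head results (19 friends):
Fika vs Maru: Fika wins 14–5.
Fika vs Lantern: Fika wins 10–9.
Fika vs Ember: Fika wins 14–5.
Maru vs Lantern: Lantern, 12–7.
Maru vs Ember: Ember, 12–7.
Lantern–Ember: Lantern 12–7.
Fika wins every pairwise contest, so Fika is the Condorcet winner.

Fika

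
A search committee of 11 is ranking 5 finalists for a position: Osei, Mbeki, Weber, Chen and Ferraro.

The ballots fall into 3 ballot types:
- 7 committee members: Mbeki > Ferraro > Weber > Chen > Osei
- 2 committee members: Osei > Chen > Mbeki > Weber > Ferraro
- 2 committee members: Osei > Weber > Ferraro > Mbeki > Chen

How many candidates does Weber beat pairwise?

2

Weber against each rival (11 committee members):
Weber vs Osei: Weber is ranked higher on 7 ballots, Osei on 4. Weber wins 7–4.
Weber vs Mbeki: 2 to 9, Mbeki.
Weber vs Chen: 9 to 2, Weber.
Weber–Ferraro: Ferraro 7–4.
Weber beats Osei, Chen; loses to Mbeki, Ferraro — 2 pairwise wins.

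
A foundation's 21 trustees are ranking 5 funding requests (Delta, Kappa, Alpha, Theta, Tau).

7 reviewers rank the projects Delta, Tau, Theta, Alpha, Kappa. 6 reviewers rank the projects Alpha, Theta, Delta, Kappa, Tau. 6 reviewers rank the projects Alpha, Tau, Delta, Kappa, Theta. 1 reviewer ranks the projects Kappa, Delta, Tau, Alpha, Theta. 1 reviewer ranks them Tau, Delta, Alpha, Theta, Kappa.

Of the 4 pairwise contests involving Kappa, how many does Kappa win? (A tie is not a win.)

0

Kappa against each rival (21 reviewers):
Kappa–Delta: Delta 20–1.
Kappa–Alpha: Alpha 20–1.
Kappa vs Theta: Kappa preferred on 6+1 = 7 ballots; Theta wins 14–7.
Kappa vs Tau: Tau, 14–7.
Kappa beats no one; loses to Delta, Alpha, Theta, Tau — 0 pairwise wins.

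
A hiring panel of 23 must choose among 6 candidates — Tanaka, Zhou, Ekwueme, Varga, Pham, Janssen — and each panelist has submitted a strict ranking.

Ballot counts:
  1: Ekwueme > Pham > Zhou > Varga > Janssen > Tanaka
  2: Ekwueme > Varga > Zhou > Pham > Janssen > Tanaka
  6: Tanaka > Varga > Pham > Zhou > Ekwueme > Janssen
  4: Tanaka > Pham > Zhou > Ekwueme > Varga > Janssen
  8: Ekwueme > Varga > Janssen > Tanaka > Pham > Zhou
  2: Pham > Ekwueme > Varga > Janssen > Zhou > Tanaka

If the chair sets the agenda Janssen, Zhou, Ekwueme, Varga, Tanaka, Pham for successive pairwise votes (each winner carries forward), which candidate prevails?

Pham

Round 1: Janssen vs Zhou — 10–13, Zhou advances.
Round 2: Zhou vs Ekwueme — 10–13, Ekwueme advances.
Round 3: Ekwueme vs Varga — 17–6, Ekwueme advances.
Round 4: Ekwueme vs Tanaka — 13–10, Ekwueme advances.
Round 5: Ekwueme vs Pham — 11–12, Pham advances.
Pham survives the agenda.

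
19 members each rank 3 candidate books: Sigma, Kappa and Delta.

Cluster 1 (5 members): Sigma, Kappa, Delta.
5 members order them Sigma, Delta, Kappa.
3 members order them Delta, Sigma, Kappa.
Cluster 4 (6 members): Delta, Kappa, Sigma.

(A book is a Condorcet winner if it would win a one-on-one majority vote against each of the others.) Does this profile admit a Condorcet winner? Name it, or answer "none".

Check each pair by majority over 19 ballots:
Sigma vs Kappa: Sigma is ranked higher on 5+5+3 = 13 ballots, Kappa on 6. Sigma wins 13–6.
Sigma–Delta: Sigma 10–9.
Kappa–Delta: Delta 14–5.
Only Sigma has no losses; Sigma is the Condorcet winner.

Sigma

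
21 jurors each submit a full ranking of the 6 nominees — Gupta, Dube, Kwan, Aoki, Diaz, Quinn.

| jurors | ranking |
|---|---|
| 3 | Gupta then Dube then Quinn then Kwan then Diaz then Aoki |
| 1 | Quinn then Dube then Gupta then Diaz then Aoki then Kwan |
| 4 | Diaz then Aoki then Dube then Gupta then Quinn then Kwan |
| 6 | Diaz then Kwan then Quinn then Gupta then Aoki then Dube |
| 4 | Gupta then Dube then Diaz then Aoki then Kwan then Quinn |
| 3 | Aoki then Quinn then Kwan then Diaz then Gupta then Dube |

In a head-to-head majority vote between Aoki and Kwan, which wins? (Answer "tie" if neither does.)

Aoki

Ballots ranking Aoki above Kwan: 1 + 4 + 4 + 3 = 12.
Ballots ranking Kwan above Aoki: 21 − 12 = 9.
Aoki wins the head-to-head 12–9.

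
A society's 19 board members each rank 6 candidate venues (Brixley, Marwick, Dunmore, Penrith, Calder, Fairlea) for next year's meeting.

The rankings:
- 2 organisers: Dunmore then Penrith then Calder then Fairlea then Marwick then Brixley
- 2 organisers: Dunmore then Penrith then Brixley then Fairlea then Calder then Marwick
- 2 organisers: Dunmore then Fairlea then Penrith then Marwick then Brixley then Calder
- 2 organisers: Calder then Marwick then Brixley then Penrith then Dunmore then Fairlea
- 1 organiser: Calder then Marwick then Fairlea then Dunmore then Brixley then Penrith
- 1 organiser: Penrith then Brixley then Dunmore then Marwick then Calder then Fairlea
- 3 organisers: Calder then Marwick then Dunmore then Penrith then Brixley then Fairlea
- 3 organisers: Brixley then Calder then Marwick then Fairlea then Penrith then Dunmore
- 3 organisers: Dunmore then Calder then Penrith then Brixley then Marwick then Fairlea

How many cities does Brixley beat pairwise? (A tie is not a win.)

Brixley against each rival (19 organisers):
Brixley vs Marwick: 2+1+3+3 = 9 for Brixley, 10 for Marwick — Marwick by 10–9.
Brixley vs Dunmore: 6 to 13, Dunmore.
Brixley vs Penrith: 2+1+3 = 6 for Brixley, 13 for Penrith — Penrith by 13–6.
Brixley vs Calder: 8 to 11, Calder.
Brixley vs Fairlea: 14 to 5, Brixley.
Brixley beats Fairlea; loses to Marwick, Dunmore, Penrith, Calder — 1 pairwise win.

1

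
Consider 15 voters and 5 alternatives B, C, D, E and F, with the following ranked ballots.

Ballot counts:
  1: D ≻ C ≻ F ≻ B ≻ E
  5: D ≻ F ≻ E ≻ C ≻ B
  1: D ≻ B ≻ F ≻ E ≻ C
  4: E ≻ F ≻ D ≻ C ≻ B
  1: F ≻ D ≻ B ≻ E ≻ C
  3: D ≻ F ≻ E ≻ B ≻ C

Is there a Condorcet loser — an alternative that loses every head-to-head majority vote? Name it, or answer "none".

B

Pairwise majorities:
B vs C: C, 10–5.
B vs D: D wins 15–0.
B vs E: E, 12–3.
B vs F: B is ranked higher on 1 ballot, F on 14. F wins 14–1.
C vs D: D wins 15–0.
C vs E: 1 for C, 14 for E — E by 14–1.
C vs F: 1 to 14, F.
D vs E: 11 to 4, D.
D vs F: D is ranked higher on 1+5+1+3 = 10 ballots, F on 5. D wins 10–5.
E vs F: E is ranked higher on 4 ballots, F on 11. F wins 11–4.
B is beaten in every head-to-head and is the Condorcet loser.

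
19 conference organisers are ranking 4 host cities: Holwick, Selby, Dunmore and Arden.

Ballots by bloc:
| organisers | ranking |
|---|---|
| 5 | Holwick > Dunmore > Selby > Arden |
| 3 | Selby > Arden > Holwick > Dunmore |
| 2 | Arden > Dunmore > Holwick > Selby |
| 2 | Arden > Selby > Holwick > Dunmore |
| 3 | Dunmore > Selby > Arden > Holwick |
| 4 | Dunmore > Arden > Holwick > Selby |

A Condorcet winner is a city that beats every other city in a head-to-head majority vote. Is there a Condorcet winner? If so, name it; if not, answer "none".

Head-to-head results (19 organisers):
Holwick vs Selby: Holwick, 11–8.
Holwick vs Dunmore: Holwick wins 10–9.
Holwick–Arden: Arden 14–5.
Selby vs Dunmore: Dunmore wins 14–5.
Selby vs Arden: Selby, 11–8.
Dunmore–Arden: Dunmore 12–7.
Every city loses at least once (Holwick loses to Arden; Selby loses to Holwick; Dunmore loses to Holwick; Arden loses to Selby). The majority relation contains the cycle Holwick → Selby → Arden → Holwick, so there is no Condorcet winner.

none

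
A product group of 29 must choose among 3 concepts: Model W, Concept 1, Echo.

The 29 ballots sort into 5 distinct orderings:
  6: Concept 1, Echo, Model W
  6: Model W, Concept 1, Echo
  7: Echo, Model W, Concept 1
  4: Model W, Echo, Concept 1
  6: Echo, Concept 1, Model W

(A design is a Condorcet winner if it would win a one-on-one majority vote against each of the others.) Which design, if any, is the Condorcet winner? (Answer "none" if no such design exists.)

Echo

Pairwise majorities:
Model W vs Concept 1: 17 to 12, Model W.
Model W vs Echo: 6+4 = 10 for Model W, 19 for Echo — Echo by 19–10.
Concept 1 vs Echo: 12 to 17, Echo.
Echo defeats every rival head-to-head and is the Condorcet winner.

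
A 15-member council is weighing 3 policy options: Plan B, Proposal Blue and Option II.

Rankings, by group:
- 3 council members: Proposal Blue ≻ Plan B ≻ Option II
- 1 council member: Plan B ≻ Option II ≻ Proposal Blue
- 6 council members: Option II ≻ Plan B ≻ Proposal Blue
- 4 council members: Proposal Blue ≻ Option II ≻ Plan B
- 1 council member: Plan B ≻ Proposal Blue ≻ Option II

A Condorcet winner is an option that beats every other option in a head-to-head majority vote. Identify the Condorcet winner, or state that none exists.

none

Pairwise majorities:
Plan B vs Proposal Blue: Plan B, 8–7.
Plan B vs Option II: Option II, 10–5.
Proposal Blue vs Option II: Proposal Blue wins 8–7.
Each option drops at least one matchup (Plan B loses to Option II; Proposal Blue loses to Plan B; Option II loses to Proposal Blue); the cycle Plan B > Proposal Blue > Option II > Plan B rules out a Condorcet winner.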